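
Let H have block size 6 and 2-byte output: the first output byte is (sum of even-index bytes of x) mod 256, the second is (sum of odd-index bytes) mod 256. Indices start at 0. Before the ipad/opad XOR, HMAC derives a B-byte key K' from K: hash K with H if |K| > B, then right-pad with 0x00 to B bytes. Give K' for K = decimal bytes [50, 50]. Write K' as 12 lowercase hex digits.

Key decimal bytes [50, 50] = 32 32 is 2 bytes ≤ B = 6; zero-pad to 6 bytes: K' = 32 32 00 00 00 00.

323200000000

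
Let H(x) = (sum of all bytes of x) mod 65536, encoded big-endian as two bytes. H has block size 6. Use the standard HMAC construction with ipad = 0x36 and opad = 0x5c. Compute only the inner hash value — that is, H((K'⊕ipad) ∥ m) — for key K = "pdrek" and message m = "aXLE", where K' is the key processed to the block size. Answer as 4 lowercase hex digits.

Key "pdrek" = 70 64 72 65 6b is 5 bytes ≤ B = 6; zero-pad to 6 bytes: K' = 70 64 72 65 6b 00.
K' ⊕ ipad = 46 52 44 53 5d 36.
Inner input = 46 52 44 53 5d 36 ∥ 61 58 4c 45.
Inner hash: sum = 70+82+68+83+93+54+97+88+76+69 = 780 → 03 0c.

030c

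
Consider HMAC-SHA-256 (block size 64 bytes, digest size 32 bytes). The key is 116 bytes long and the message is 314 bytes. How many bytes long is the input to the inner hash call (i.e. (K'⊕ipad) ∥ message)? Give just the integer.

378

Key is 116 > 64 bytes, so it is hashed to 32 bytes then zero-padded to 64: |K'| = 64.
Inner input = (K'⊕ipad) ∥ m → 64 + 314 = 378 bytes.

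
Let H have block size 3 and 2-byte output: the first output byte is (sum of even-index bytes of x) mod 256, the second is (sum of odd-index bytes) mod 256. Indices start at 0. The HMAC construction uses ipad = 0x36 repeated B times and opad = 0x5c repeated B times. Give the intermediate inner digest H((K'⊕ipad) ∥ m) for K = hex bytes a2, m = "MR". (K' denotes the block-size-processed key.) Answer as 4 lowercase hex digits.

1c83

Key hex bytes a2 is 1 byte ≤ B = 3; zero-pad to 3 bytes: K' = a2 00 00.
K' ⊕ ipad = 94 36 36.
Inner input = 94 36 36 ∥ 4d 52.
Inner hash: even-index sum = 284 mod 256 = 28; odd-index sum = 131 mod 256 = 131 → 1c 83.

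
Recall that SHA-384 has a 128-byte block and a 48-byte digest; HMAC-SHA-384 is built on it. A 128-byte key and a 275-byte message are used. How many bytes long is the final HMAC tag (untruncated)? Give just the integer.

The tag is one SHA-384 digest: 48 bytes.

48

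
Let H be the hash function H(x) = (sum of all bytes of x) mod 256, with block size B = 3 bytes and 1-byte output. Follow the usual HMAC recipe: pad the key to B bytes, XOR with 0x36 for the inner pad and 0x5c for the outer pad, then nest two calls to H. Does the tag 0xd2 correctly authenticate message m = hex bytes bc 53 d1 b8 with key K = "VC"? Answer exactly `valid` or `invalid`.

invalid

Key "VC" = 56 43 is 2 bytes ≤ B = 3; zero-pad to 3 bytes: K' = 56 43 00.
K' ⊕ ipad = 60 75 36; K' ⊕ opad = 0a 1f 5c.
Inner hash: sum = 96+117+54+188+83+209+184 = 931; mod 256 = 163 → a3.
Outer hash (recomputed tag): sum = 10+31+92+163 = 296; mod 256 = 40 → 28.
Recomputed tag = 28; claimed = d2 → mismatch.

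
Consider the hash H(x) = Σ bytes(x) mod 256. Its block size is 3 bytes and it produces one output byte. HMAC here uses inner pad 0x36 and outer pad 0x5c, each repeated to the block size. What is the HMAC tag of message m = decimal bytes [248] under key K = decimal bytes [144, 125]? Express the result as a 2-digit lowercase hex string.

Key decimal bytes [144, 125] = 90 7d is 2 bytes ≤ B = 3; zero-pad to 3 bytes: K' = 90 7d 00.
K' ⊕ ipad = a6 4b 36.  K' ⊕ opad = cc 21 5c.
Inner input = (K'⊕ipad) ∥ m = a6 4b 36 ∥ f8.
Inner hash: sum = 166+75+54+248 = 543; mod 256 = 31 → 1f.
Outer input = (K'⊕opad) ∥ inner = cc 21 5c ∥ 1f.
Outer hash (tag): sum = 204+33+92+31 = 360; mod 256 = 104 → 68.

68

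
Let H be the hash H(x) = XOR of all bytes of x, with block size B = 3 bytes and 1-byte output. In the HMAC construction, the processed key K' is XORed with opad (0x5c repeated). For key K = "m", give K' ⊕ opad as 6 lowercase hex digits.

Key "m" = 6d is 1 byte ≤ B = 3; zero-pad to 3 bytes: K' = 6d 00 00.
XOR each byte with 0x5c: 6d⊕5c=31, 00⊕5c=5c, 00⊕5c=5c.

315c5c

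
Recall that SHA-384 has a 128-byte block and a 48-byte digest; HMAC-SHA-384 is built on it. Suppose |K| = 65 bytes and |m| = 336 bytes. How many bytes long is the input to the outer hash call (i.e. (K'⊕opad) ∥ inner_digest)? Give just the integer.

Key is 65 ≤ 128 bytes, zero-padded: |K'| = 128.
Outer input = (K'⊕opad) ∥ H(inner) → 128 + 48 = 176 bytes.

176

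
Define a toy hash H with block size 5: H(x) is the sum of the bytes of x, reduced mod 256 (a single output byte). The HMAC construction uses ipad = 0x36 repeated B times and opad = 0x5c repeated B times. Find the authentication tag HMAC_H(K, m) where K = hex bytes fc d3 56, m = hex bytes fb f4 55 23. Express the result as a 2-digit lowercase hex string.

Key hex bytes fc d3 56 is 3 bytes ≤ B = 5; zero-pad to 5 bytes: K' = fc d3 56 00 00.
K' ⊕ ipad = ca e5 60 36 36.  K' ⊕ opad = a0 8f 0a 5c 5c.
Inner input = (K'⊕ipad) ∥ m = ca e5 60 36 36 ∥ fb f4 55 23.
Inner hash: sum = 202+229+96+54+54+251+244+85+35 = 1250; mod 256 = 226 → e2.
Outer input = (K'⊕opad) ∥ inner = a0 8f 0a 5c 5c ∥ e2.
Outer hash (tag): sum = 160+143+10+92+92+226 = 723; mod 256 = 211 → d3.

d3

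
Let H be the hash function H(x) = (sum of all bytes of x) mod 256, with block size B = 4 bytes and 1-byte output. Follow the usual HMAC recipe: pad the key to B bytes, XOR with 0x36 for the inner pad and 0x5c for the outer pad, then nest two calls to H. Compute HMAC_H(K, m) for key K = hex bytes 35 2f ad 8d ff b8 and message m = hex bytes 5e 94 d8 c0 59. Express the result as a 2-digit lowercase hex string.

Key hex bytes 35 2f ad 8d ff b8 is 6 bytes > B = 4, so hash it first: H(key) = 55, then zero-pad to 4 bytes: K' = 55 00 00 00.
K' ⊕ ipad = 63 36 36 36.  K' ⊕ opad = 09 5c 5c 5c.
Inner input = (K'⊕ipad) ∥ m = 63 36 36 36 ∥ 5e 94 d8 c0 59.
Inner hash: sum = 99+54+54+54+94+148+216+192+89 = 1000; mod 256 = 232 → e8.
Outer input = (K'⊕opad) ∥ inner = 09 5c 5c 5c ∥ e8.
Outer hash (tag): sum = 9+92+92+92+232 = 517; mod 256 = 5 → 05.

05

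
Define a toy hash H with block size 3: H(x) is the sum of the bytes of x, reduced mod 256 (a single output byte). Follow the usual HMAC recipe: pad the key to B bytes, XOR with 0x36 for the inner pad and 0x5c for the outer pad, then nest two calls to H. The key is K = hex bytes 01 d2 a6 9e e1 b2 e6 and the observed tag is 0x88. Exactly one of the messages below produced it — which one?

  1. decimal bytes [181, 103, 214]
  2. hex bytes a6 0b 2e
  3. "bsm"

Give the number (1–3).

1

Key hex bytes 01 d2 a6 9e e1 b2 e6 is 7 bytes > B = 3, so hash it first: H(key) = 90, then zero-pad to 3 bytes: K' = 90 00 00.
K' ⊕ ipad = a6 36 36; K' ⊕ opad = cc 5c 5c.
m1: inner = H(a6 36 36 b5 67 d6) = 04; tag = H(cc 5c 5c 04) = 88 ← matches
m2: inner = H(a6 36 36 a6 0b 2e) = f1; tag = H(cc 5c 5c f1) = 75
m3: inner = H(a6 36 36 62 73 6d) = 54; tag = H(cc 5c 5c 54) = d8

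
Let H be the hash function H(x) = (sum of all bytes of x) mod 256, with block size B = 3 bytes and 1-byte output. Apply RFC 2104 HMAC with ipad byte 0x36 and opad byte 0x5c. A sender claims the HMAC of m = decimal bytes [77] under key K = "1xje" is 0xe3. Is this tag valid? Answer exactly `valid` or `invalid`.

valid

Key "1xje" = 31 78 6a 65 is 4 bytes > B = 3, so hash it first: H(key) = 78, then zero-pad to 3 bytes: K' = 78 00 00.
K' ⊕ ipad = 4e 36 36; K' ⊕ opad = 24 5c 5c.
Inner hash: sum = 78+54+54+77 = 263; mod 256 = 7 → 07.
Outer hash (recomputed tag): sum = 36+92+92+7 = 227 → e3.
Recomputed tag = e3; claimed = e3 → match.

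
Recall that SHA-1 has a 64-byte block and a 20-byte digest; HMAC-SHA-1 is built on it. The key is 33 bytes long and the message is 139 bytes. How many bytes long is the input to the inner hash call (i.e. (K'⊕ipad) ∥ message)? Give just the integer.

Key is 33 ≤ 64 bytes, zero-padded: |K'| = 64.
Inner input = (K'⊕ipad) ∥ m → 64 + 139 = 203 bytes.

203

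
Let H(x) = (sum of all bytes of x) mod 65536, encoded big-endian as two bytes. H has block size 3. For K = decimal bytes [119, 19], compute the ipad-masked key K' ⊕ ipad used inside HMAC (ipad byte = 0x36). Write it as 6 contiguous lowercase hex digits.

412536

Key decimal bytes [119, 19] = 77 13 is 2 bytes ≤ B = 3; zero-pad to 3 bytes: K' = 77 13 00.
XOR each byte with 0x36: 77⊕36=41, 13⊕36=25, 00⊕36=36.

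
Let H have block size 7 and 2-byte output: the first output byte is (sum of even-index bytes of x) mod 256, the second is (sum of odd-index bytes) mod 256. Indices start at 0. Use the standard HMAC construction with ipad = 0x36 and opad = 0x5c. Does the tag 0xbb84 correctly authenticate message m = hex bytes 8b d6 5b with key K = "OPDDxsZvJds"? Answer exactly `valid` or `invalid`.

invalid

Key "OPDDxsZvJds" = 4f 50 44 44 78 73 5a 76 4a 64 73 is 11 bytes > B = 7, so hash it first: H(key) = 22 e1, then zero-pad to 7 bytes: K' = 22 e1 00 00 00 00 00.
K' ⊕ ipad = 14 d7 36 36 36 36 36; K' ⊕ opad = 7e bd 5c 5c 5c 5c 5c.
Inner hash: even-index sum = 396 mod 256 = 140; odd-index sum = 553 mod 256 = 41 → 8c 29.
Outer hash (recomputed tag): even-index sum = 443 mod 256 = 187; odd-index sum = 513 mod 256 = 1 → bb 01.
Recomputed tag = bb01; claimed = bb84 → mismatch.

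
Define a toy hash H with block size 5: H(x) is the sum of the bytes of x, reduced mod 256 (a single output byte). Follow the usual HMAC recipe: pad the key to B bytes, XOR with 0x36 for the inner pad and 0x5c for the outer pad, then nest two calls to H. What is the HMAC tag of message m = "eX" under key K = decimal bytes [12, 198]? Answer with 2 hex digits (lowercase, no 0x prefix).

87

Key decimal bytes [12, 198] = 0c c6 is 2 bytes ≤ B = 5; zero-pad to 5 bytes: K' = 0c c6 00 00 00.
K' ⊕ ipad = 3a f0 36 36 36.  K' ⊕ opad = 50 9a 5c 5c 5c.
Inner input = (K'⊕ipad) ∥ m = 3a f0 36 36 36 ∥ 65 58.
Inner hash: sum = 58+240+54+54+54+101+88 = 649; mod 256 = 137 → 89.
Outer input = (K'⊕opad) ∥ inner = 50 9a 5c 5c 5c ∥ 89.
Outer hash (tag): sum = 80+154+92+92+92+137 = 647; mod 256 = 135 → 87.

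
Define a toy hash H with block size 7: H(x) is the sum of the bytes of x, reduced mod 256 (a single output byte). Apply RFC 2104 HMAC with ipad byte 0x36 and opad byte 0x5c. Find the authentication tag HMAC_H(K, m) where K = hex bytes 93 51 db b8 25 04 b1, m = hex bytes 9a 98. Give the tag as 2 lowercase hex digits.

8a

Key hex bytes 93 51 db b8 25 04 b1 is exactly B = 7 bytes: K' = 93 51 db b8 25 04 b1.
K' ⊕ ipad = a5 67 ed 8e 13 32 87.  K' ⊕ opad = cf 0d 87 e4 79 58 ed.
Inner input = (K'⊕ipad) ∥ m = a5 67 ed 8e 13 32 87 ∥ 9a 98.
Inner hash: sum = 165+103+237+142+19+50+135+154+152 = 1157; mod 256 = 133 → 85.
Outer input = (K'⊕opad) ∥ inner = cf 0d 87 e4 79 58 ed ∥ 85.
Outer hash (tag): sum = 207+13+135+228+121+88+237+133 = 1162; mod 256 = 138 → 8a.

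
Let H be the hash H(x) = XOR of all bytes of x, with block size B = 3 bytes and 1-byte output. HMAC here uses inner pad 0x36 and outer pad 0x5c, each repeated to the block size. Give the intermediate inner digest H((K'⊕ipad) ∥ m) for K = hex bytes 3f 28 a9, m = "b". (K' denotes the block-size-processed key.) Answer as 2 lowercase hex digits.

ea

Key hex bytes 3f 28 a9 is exactly B = 3 bytes: K' = 3f 28 a9.
K' ⊕ ipad = 09 1e 9f.
Inner input = 09 1e 9f ∥ 62.
Inner hash: XOR 09⊕1e⊕9f⊕62 = ea.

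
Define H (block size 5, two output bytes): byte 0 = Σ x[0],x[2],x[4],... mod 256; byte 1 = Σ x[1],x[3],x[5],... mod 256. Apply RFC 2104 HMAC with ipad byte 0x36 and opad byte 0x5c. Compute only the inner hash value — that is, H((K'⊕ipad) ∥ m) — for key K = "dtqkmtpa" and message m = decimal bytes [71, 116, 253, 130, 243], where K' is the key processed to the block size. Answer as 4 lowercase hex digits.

Key "dtqkmtpa" = 64 74 71 6b 6d 74 70 61 is 8 bytes > B = 5, so hash it first: H(key) = b2 b4, then zero-pad to 5 bytes: K' = b2 b4 00 00 00.
K' ⊕ ipad = 84 82 36 36 36.
Inner input = 84 82 36 36 36 ∥ 47 74 fd 82 f3.
Inner hash: even-index sum = 486 mod 256 = 230; odd-index sum = 751 mod 256 = 239 → e6 ef.

e6ef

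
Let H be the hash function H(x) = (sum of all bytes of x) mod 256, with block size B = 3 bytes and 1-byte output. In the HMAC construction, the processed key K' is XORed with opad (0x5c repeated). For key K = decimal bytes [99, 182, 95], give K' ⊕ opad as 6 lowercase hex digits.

3fea03

Key decimal bytes [99, 182, 95] = 63 b6 5f is exactly B = 3 bytes: K' = 63 b6 5f.
XOR each byte with 0x5c: 63⊕5c=3f, b6⊕5c=ea, 5f⊕5c=03.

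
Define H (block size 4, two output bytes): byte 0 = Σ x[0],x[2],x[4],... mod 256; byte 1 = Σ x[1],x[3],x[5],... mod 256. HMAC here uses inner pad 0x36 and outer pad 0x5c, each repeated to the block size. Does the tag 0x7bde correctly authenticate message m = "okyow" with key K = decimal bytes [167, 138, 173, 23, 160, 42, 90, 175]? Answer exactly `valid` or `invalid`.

valid

Key decimal bytes [167, 138, 173, 23, 160, 42, 90, 175] = a7 8a ad 17 a0 2a 5a af is 8 bytes > B = 4, so hash it first: H(key) = 4e 7a, then zero-pad to 4 bytes: K' = 4e 7a 00 00.
K' ⊕ ipad = 78 4c 36 36; K' ⊕ opad = 12 26 5c 5c.
Inner hash: even-index sum = 525 mod 256 = 13; odd-index sum = 348 mod 256 = 92 → 0d 5c.
Outer hash (recomputed tag): even-index sum = 123 mod 256 = 123; odd-index sum = 222 mod 256 = 222 → 7b de.
Recomputed tag = 7bde; claimed = 7bde → match.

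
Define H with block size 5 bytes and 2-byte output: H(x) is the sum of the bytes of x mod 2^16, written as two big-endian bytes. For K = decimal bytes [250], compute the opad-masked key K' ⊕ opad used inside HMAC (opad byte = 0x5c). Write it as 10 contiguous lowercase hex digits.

a65c5c5c5c

Key decimal bytes [250] = fa is 1 byte ≤ B = 5; zero-pad to 5 bytes: K' = fa 00 00 00 00.
XOR each byte with 0x5c: fa⊕5c=a6, 00⊕5c=5c, 00⊕5c=5c, 00⊕5c=5c, 00⊕5c=5c.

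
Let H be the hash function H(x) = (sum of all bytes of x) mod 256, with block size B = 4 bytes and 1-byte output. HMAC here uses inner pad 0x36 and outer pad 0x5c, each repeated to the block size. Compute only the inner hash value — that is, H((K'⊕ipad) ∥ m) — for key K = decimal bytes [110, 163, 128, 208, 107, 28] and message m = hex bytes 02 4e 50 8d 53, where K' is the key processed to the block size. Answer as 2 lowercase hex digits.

00

Key decimal bytes [110, 163, 128, 208, 107, 28] = 6e a3 80 d0 6b 1c is 6 bytes > B = 4, so hash it first: H(key) = e8, then zero-pad to 4 bytes: K' = e8 00 00 00.
K' ⊕ ipad = de 36 36 36.
Inner input = de 36 36 36 ∥ 02 4e 50 8d 53.
Inner hash: sum = 222+54+54+54+2+78+80+141+83 = 768; mod 256 = 0 → 00.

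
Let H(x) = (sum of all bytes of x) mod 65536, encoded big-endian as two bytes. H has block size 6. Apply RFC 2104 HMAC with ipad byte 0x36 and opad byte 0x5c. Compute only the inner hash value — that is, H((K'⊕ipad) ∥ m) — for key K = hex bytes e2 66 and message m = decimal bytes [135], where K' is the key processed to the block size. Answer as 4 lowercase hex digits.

0283

Key hex bytes e2 66 is 2 bytes ≤ B = 6; zero-pad to 6 bytes: K' = e2 66 00 00 00 00.
K' ⊕ ipad = d4 50 36 36 36 36.
Inner input = d4 50 36 36 36 36 ∥ 87.
Inner hash: sum = 212+80+54+54+54+54+135 = 643 → 02 83.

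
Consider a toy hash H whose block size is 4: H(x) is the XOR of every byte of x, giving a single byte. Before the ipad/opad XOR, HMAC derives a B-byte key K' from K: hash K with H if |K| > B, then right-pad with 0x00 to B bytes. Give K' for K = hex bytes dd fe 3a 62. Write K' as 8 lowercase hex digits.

ddfe3a62

Key hex bytes dd fe 3a 62 is exactly B = 4 bytes: K' = dd fe 3a 62.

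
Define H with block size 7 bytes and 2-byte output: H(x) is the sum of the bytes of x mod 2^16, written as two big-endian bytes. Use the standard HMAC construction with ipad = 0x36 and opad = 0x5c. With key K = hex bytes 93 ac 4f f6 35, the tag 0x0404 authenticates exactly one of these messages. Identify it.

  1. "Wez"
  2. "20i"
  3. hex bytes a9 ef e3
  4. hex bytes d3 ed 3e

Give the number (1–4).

3

Key hex bytes 93 ac 4f f6 35 is 5 bytes ≤ B = 7; zero-pad to 7 bytes: K' = 93 ac 4f f6 35 00 00.
K' ⊕ ipad = a5 9a 79 c0 03 36 36; K' ⊕ opad = cf f0 13 aa 69 5c 5c.
m1: inner = H(a5 9a 79 c0 03 36 36 57 65 7a) = 04 1d; tag = H(cf f0 13 aa 69 5c 5c 04 1d) = 03be
m2: inner = H(a5 9a 79 c0 03 36 36 32 30 69) = 03 b2; tag = H(cf f0 13 aa 69 5c 5c 03 b2) = 0452
m3: inner = H(a5 9a 79 c0 03 36 36 a9 ef e3) = 05 62; tag = H(cf f0 13 aa 69 5c 5c 05 62) = 0404 ← matches
m4: inner = H(a5 9a 79 c0 03 36 36 d3 ed 3e) = 04 e5; tag = H(cf f0 13 aa 69 5c 5c 04 e5) = 0486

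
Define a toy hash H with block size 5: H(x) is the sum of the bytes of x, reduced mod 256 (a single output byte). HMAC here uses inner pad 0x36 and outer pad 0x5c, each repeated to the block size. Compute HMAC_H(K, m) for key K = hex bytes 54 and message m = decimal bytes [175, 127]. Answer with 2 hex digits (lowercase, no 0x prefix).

Key hex bytes 54 is 1 byte ≤ B = 5; zero-pad to 5 bytes: K' = 54 00 00 00 00.
K' ⊕ ipad = 62 36 36 36 36.  K' ⊕ opad = 08 5c 5c 5c 5c.
Inner input = (K'⊕ipad) ∥ m = 62 36 36 36 36 ∥ af 7f.
Inner hash: sum = 98+54+54+54+54+175+127 = 616; mod 256 = 104 → 68.
Outer input = (K'⊕opad) ∥ inner = 08 5c 5c 5c 5c ∥ 68.
Outer hash (tag): sum = 8+92+92+92+92+104 = 480; mod 256 = 224 → e0.

e0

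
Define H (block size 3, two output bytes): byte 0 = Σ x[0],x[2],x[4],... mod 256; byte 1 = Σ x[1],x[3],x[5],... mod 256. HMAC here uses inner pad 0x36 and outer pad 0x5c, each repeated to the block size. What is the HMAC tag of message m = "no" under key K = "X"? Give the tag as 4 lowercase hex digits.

046f

Key "X" = 58 is 1 byte ≤ B = 3; zero-pad to 3 bytes: K' = 58 00 00.
K' ⊕ ipad = 6e 36 36.  K' ⊕ opad = 04 5c 5c.
Inner input = (K'⊕ipad) ∥ m = 6e 36 36 ∥ 6e 6f.
Inner hash: even-index sum = 275 mod 256 = 19; odd-index sum = 164 mod 256 = 164 → 13 a4.
Outer input = (K'⊕opad) ∥ inner = 04 5c 5c ∥ 13 a4.
Outer hash (tag): even-index sum = 260 mod 256 = 4; odd-index sum = 111 mod 256 = 111 → 04 6f.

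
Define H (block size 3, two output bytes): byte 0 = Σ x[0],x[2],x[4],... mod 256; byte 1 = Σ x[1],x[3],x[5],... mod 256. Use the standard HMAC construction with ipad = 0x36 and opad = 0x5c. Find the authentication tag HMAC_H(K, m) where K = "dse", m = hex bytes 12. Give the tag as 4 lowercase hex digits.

c8d4

Key "dse" = 64 73 65 is exactly B = 3 bytes: K' = 64 73 65.
K' ⊕ ipad = 52 45 53.  K' ⊕ opad = 38 2f 39.
Inner input = (K'⊕ipad) ∥ m = 52 45 53 ∥ 12.
Inner hash: even-index sum = 165 mod 256 = 165; odd-index sum = 87 mod 256 = 87 → a5 57.
Outer input = (K'⊕opad) ∥ inner = 38 2f 39 ∥ a5 57.
Outer hash (tag): even-index sum = 200 mod 256 = 200; odd-index sum = 212 mod 256 = 212 → c8 d4.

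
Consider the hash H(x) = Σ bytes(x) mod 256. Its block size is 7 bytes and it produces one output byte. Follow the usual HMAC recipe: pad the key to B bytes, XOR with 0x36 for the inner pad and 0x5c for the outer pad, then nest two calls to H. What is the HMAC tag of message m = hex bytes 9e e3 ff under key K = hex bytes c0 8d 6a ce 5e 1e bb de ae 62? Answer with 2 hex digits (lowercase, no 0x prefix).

7e

Key hex bytes c0 8d 6a ce 5e 1e bb de ae 62 is 10 bytes > B = 7, so hash it first: H(key) = aa, then zero-pad to 7 bytes: K' = aa 00 00 00 00 00 00.
K' ⊕ ipad = 9c 36 36 36 36 36 36.  K' ⊕ opad = f6 5c 5c 5c 5c 5c 5c.
Inner input = (K'⊕ipad) ∥ m = 9c 36 36 36 36 36 36 ∥ 9e e3 ff.
Inner hash: sum = 156+54+54+54+54+54+54+158+227+255 = 1120; mod 256 = 96 → 60.
Outer input = (K'⊕opad) ∥ inner = f6 5c 5c 5c 5c 5c 5c ∥ 60.
Outer hash (tag): sum = 246+92+92+92+92+92+92+96 = 894; mod 256 = 126 → 7e.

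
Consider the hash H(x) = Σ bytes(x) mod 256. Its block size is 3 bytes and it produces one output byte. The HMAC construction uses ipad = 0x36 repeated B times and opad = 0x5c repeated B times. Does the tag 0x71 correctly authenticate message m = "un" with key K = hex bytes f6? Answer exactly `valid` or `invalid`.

Key hex bytes f6 is 1 byte ≤ B = 3; zero-pad to 3 bytes: K' = f6 00 00.
K' ⊕ ipad = c0 36 36; K' ⊕ opad = aa 5c 5c.
Inner hash: sum = 192+54+54+117+110 = 527; mod 256 = 15 → 0f.
Outer hash (recomputed tag): sum = 170+92+92+15 = 369; mod 256 = 113 → 71.
Recomputed tag = 71; claimed = 71 → match.

valid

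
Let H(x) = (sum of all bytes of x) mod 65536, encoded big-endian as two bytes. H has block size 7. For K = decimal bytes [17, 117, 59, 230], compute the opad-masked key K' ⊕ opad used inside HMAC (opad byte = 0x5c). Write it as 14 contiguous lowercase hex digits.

4d2967ba5c5c5c

Key decimal bytes [17, 117, 59, 230] = 11 75 3b e6 is 4 bytes ≤ B = 7; zero-pad to 7 bytes: K' = 11 75 3b e6 00 00 00.
XOR each byte with 0x5c: 11⊕5c=4d, 75⊕5c=29, 3b⊕5c=67, e6⊕5c=ba, 00⊕5c=5c, 00⊕5c=5c, 00⊕5c=5c.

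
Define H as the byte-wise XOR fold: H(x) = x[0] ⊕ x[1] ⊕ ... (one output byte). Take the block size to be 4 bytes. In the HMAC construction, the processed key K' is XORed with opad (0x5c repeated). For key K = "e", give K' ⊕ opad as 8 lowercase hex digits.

Key "e" = 65 is 1 byte ≤ B = 4; zero-pad to 4 bytes: K' = 65 00 00 00.
XOR each byte with 0x5c: 65⊕5c=39, 00⊕5c=5c, 00⊕5c=5c, 00⊕5c=5c.

395c5c5c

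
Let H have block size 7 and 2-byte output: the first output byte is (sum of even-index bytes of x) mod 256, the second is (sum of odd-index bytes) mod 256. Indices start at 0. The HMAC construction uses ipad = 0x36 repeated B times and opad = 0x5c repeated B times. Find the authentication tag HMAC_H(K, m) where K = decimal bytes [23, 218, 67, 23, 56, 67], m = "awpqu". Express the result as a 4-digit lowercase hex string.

Key decimal bytes [23, 218, 67, 23, 56, 67] = 17 da 43 17 38 43 is 6 bytes ≤ B = 7; zero-pad to 7 bytes: K' = 17 da 43 17 38 43 00.
K' ⊕ ipad = 21 ec 75 21 0e 75 36.  K' ⊕ opad = 4b 86 1f 4b 64 1f 5c.
Inner input = (K'⊕ipad) ∥ m = 21 ec 75 21 0e 75 36 ∥ 61 77 70 71 75.
Inner hash: even-index sum = 450 mod 256 = 194; odd-index sum = 712 mod 256 = 200 → c2 c8.
Outer input = (K'⊕opad) ∥ inner = 4b 86 1f 4b 64 1f 5c ∥ c2 c8.
Outer hash (tag): even-index sum = 498 mod 256 = 242; odd-index sum = 434 mod 256 = 178 → f2 b2.

f2b2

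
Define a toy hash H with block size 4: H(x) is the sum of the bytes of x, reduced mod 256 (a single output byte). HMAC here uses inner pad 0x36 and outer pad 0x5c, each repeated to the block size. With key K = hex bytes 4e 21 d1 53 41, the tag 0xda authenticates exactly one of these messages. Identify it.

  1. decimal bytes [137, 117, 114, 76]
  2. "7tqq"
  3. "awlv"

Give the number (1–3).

3

Key hex bytes 4e 21 d1 53 41 is 5 bytes > B = 4, so hash it first: H(key) = d4, then zero-pad to 4 bytes: K' = d4 00 00 00.
K' ⊕ ipad = e2 36 36 36; K' ⊕ opad = 88 5c 5c 5c.
m1: inner = H(e2 36 36 36 89 75 72 4c) = 40; tag = H(88 5c 5c 5c 40) = dc
m2: inner = H(e2 36 36 36 37 74 71 71) = 11; tag = H(88 5c 5c 5c 11) = ad
m3: inner = H(e2 36 36 36 61 77 6c 76) = 3e; tag = H(88 5c 5c 5c 3e) = da ← matches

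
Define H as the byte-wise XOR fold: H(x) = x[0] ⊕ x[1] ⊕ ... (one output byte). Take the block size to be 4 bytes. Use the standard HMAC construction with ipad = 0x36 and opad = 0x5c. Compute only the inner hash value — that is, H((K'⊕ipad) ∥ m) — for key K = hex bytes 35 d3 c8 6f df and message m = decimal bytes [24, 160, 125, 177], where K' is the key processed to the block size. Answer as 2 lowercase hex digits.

ea

Key hex bytes 35 d3 c8 6f df is 5 bytes > B = 4, so hash it first: H(key) = 9e, then zero-pad to 4 bytes: K' = 9e 00 00 00.
K' ⊕ ipad = a8 36 36 36.
Inner input = a8 36 36 36 ∥ 18 a0 7d b1.
Inner hash: XOR a8⊕36⊕36⊕36⊕18⊕a0⊕7d⊕b1 = ea.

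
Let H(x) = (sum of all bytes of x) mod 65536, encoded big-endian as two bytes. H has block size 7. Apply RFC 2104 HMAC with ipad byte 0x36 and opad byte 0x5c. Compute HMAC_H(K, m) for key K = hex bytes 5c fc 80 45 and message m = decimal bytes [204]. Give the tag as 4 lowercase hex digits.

Key hex bytes 5c fc 80 45 is 4 bytes ≤ B = 7; zero-pad to 7 bytes: K' = 5c fc 80 45 00 00 00.
K' ⊕ ipad = 6a ca b6 73 36 36 36.  K' ⊕ opad = 00 a0 dc 19 5c 5c 5c.
Inner input = (K'⊕ipad) ∥ m = 6a ca b6 73 36 36 36 ∥ cc.
Inner hash: sum = 106+202+182+115+54+54+54+204 = 971 → 03 cb.
Outer input = (K'⊕opad) ∥ inner = 00 a0 dc 19 5c 5c 5c ∥ 03 cb.
Outer hash (tag): sum = 0+160+220+25+92+92+92+3+203 = 887 → 03 77.

0377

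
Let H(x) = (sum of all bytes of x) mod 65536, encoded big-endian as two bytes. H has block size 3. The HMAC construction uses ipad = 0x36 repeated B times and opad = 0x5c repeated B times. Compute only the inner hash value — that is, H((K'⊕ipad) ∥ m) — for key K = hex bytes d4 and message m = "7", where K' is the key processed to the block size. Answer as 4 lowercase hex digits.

Key hex bytes d4 is 1 byte ≤ B = 3; zero-pad to 3 bytes: K' = d4 00 00.
K' ⊕ ipad = e2 36 36.
Inner input = e2 36 36 ∥ 37.
Inner hash: sum = 226+54+54+55 = 389 → 01 85.

0185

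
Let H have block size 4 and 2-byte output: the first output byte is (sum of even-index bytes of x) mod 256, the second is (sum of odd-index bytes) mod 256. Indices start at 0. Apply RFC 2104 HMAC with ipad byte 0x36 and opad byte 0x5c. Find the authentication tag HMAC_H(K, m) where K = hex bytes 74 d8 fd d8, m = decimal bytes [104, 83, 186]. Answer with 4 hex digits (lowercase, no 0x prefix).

Key hex bytes 74 d8 fd d8 is exactly B = 4 bytes: K' = 74 d8 fd d8.
K' ⊕ ipad = 42 ee cb ee.  K' ⊕ opad = 28 84 a1 84.
Inner input = (K'⊕ipad) ∥ m = 42 ee cb ee ∥ 68 53 ba.
Inner hash: even-index sum = 559 mod 256 = 47; odd-index sum = 559 mod 256 = 47 → 2f 2f.
Outer input = (K'⊕opad) ∥ inner = 28 84 a1 84 ∥ 2f 2f.
Outer hash (tag): even-index sum = 248 mod 256 = 248; odd-index sum = 311 mod 256 = 55 → f8 37.

f837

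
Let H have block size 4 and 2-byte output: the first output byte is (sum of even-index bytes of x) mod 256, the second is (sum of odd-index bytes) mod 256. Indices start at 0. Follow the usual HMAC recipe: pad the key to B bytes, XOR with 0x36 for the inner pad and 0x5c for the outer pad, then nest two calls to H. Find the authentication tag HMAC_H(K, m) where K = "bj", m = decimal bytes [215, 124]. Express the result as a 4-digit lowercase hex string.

fba0

Key "bj" = 62 6a is 2 bytes ≤ B = 4; zero-pad to 4 bytes: K' = 62 6a 00 00.
K' ⊕ ipad = 54 5c 36 36.  K' ⊕ opad = 3e 36 5c 5c.
Inner input = (K'⊕ipad) ∥ m = 54 5c 36 36 ∥ d7 7c.
Inner hash: even-index sum = 353 mod 256 = 97; odd-index sum = 270 mod 256 = 14 → 61 0e.
Outer input = (K'⊕opad) ∥ inner = 3e 36 5c 5c ∥ 61 0e.
Outer hash (tag): even-index sum = 251 mod 256 = 251; odd-index sum = 160 mod 256 = 160 → fb a0.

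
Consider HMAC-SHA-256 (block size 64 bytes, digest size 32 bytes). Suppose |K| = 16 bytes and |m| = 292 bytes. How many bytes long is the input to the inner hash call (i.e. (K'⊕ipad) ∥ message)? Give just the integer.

Key is 16 ≤ 64 bytes, zero-padded: |K'| = 64.
Inner input = (K'⊕ipad) ∥ m → 64 + 292 = 356 bytes.

356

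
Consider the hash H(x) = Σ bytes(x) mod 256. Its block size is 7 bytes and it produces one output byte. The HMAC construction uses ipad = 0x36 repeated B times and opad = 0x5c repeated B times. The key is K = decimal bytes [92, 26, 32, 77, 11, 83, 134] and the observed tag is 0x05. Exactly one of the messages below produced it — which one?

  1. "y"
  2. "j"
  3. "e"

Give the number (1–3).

Key decimal bytes [92, 26, 32, 77, 11, 83, 134] = 5c 1a 20 4d 0b 53 86 is exactly B = 7 bytes: K' = 5c 1a 20 4d 0b 53 86.
K' ⊕ ipad = 6a 2c 16 7b 3d 65 b0; K' ⊕ opad = 00 46 7c 11 57 0f da.
m1: inner = H(6a 2c 16 7b 3d 65 b0 79) = f2; tag = H(00 46 7c 11 57 0f da f2) = 05 ← matches
m2: inner = H(6a 2c 16 7b 3d 65 b0 6a) = e3; tag = H(00 46 7c 11 57 0f da e3) = f6
m3: inner = H(6a 2c 16 7b 3d 65 b0 65) = de; tag = H(00 46 7c 11 57 0f da de) = f1

1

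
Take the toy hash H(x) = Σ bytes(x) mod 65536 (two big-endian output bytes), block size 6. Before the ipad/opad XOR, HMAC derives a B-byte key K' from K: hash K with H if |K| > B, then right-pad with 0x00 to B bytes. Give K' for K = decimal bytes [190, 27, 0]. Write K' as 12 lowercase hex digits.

be1b00000000

Key decimal bytes [190, 27, 0] = be 1b 00 is 3 bytes ≤ B = 6; zero-pad to 6 bytes: K' = be 1b 00 00 00 00.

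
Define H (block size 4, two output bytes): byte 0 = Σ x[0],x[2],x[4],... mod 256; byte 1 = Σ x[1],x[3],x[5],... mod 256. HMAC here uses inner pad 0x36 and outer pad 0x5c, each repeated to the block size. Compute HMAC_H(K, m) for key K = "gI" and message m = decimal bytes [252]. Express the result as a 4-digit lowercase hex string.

1a26

Key "gI" = 67 49 is 2 bytes ≤ B = 4; zero-pad to 4 bytes: K' = 67 49 00 00.
K' ⊕ ipad = 51 7f 36 36.  K' ⊕ opad = 3b 15 5c 5c.
Inner input = (K'⊕ipad) ∥ m = 51 7f 36 36 ∥ fc.
Inner hash: even-index sum = 387 mod 256 = 131; odd-index sum = 181 mod 256 = 181 → 83 b5.
Outer input = (K'⊕opad) ∥ inner = 3b 15 5c 5c ∥ 83 b5.
Outer hash (tag): even-index sum = 282 mod 256 = 26; odd-index sum = 294 mod 256 = 38 → 1a 26.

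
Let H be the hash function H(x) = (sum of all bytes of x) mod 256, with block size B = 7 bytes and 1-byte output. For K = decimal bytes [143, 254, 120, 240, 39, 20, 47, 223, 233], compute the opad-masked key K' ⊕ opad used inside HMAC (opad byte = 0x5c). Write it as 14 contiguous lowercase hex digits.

7b5c5c5c5c5c5c

Key decimal bytes [143, 254, 120, 240, 39, 20, 47, 223, 233] = 8f fe 78 f0 27 14 2f df e9 is 9 bytes > B = 7, so hash it first: H(key) = 27, then zero-pad to 7 bytes: K' = 27 00 00 00 00 00 00.
XOR each byte with 0x5c: 27⊕5c=7b, 00⊕5c=5c, 00⊕5c=5c, 00⊕5c=5c, 00⊕5c=5c, 00⊕5c=5c, 00⊕5c=5c.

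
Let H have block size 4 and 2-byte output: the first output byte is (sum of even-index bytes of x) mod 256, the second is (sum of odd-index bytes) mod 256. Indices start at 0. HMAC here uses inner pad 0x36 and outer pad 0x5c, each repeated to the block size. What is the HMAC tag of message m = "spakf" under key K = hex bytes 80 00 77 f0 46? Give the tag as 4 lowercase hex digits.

Key hex bytes 80 00 77 f0 46 is 5 bytes > B = 4, so hash it first: H(key) = 3d f0, then zero-pad to 4 bytes: K' = 3d f0 00 00.
K' ⊕ ipad = 0b c6 36 36.  K' ⊕ opad = 61 ac 5c 5c.
Inner input = (K'⊕ipad) ∥ m = 0b c6 36 36 ∥ 73 70 61 6b 66.
Inner hash: even-index sum = 379 mod 256 = 123; odd-index sum = 471 mod 256 = 215 → 7b d7.
Outer input = (K'⊕opad) ∥ inner = 61 ac 5c 5c ∥ 7b d7.
Outer hash (tag): even-index sum = 312 mod 256 = 56; odd-index sum = 479 mod 256 = 223 → 38 df.

38df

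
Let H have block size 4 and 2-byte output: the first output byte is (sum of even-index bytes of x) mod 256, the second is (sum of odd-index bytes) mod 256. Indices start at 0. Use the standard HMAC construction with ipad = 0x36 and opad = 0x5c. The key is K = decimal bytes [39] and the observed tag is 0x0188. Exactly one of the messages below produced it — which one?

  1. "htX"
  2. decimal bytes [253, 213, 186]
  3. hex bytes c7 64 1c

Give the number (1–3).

Key decimal bytes [39] = 27 is 1 byte ≤ B = 4; zero-pad to 4 bytes: K' = 27 00 00 00.
K' ⊕ ipad = 11 36 36 36; K' ⊕ opad = 7b 5c 5c 5c.
m1: inner = H(11 36 36 36 68 74 58) = 07 e0; tag = H(7b 5c 5c 5c 07 e0) = de98
m2: inner = H(11 36 36 36 fd d5 ba) = fe 41; tag = H(7b 5c 5c 5c fe 41) = d5f9
m3: inner = H(11 36 36 36 c7 64 1c) = 2a d0; tag = H(7b 5c 5c 5c 2a d0) = 0188 ← matches

3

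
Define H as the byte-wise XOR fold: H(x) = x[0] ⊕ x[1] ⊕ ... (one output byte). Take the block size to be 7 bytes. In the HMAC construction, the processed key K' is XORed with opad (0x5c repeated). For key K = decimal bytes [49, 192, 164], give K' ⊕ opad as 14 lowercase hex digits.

6d9cf85c5c5c5c

Key decimal bytes [49, 192, 164] = 31 c0 a4 is 3 bytes ≤ B = 7; zero-pad to 7 bytes: K' = 31 c0 a4 00 00 00 00.
XOR each byte with 0x5c: 31⊕5c=6d, c0⊕5c=9c, a4⊕5c=f8, 00⊕5c=5c, 00⊕5c=5c, 00⊕5c=5c, 00⊕5c=5c.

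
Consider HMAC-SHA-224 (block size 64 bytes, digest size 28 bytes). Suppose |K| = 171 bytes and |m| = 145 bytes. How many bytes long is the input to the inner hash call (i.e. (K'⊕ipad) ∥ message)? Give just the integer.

209

Key is 171 > 64 bytes, so it is hashed to 28 bytes then zero-padded to 64: |K'| = 64.
Inner input = (K'⊕ipad) ∥ m → 64 + 145 = 209 bytes.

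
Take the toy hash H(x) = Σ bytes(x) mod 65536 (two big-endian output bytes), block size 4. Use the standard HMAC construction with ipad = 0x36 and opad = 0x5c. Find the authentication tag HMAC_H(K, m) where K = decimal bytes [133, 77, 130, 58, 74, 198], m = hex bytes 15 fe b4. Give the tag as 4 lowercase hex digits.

Key decimal bytes [133, 77, 130, 58, 74, 198] = 85 4d 82 3a 4a c6 is 6 bytes > B = 4, so hash it first: H(key) = 02 9e, then zero-pad to 4 bytes: K' = 02 9e 00 00.
K' ⊕ ipad = 34 a8 36 36.  K' ⊕ opad = 5e c2 5c 5c.
Inner input = (K'⊕ipad) ∥ m = 34 a8 36 36 ∥ 15 fe b4.
Inner hash: sum = 52+168+54+54+21+254+180 = 783 → 03 0f.
Outer input = (K'⊕opad) ∥ inner = 5e c2 5c 5c ∥ 03 0f.
Outer hash (tag): sum = 94+194+92+92+3+15 = 490 → 01 ea.

01ea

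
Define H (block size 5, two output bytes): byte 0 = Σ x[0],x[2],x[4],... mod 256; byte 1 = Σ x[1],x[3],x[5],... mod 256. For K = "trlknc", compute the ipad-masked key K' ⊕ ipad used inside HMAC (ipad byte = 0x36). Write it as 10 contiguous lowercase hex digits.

Key "trlknc" = 74 72 6c 6b 6e 63 is 6 bytes > B = 5, so hash it first: H(key) = 4e 40, then zero-pad to 5 bytes: K' = 4e 40 00 00 00.
XOR each byte with 0x36: 4e⊕36=78, 40⊕36=76, 00⊕36=36, 00⊕36=36, 00⊕36=36.

7876363636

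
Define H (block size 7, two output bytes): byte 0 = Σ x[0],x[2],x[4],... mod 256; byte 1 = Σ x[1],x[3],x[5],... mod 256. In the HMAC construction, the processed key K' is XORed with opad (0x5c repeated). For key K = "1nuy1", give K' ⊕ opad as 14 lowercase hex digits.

6d3229256d5c5c

Key "1nuy1" = 31 6e 75 79 31 is 5 bytes ≤ B = 7; zero-pad to 7 bytes: K' = 31 6e 75 79 31 00 00.
XOR each byte with 0x5c: 31⊕5c=6d, 6e⊕5c=32, 75⊕5c=29, 79⊕5c=25, 31⊕5c=6d, 00⊕5c=5c, 00⊕5c=5c.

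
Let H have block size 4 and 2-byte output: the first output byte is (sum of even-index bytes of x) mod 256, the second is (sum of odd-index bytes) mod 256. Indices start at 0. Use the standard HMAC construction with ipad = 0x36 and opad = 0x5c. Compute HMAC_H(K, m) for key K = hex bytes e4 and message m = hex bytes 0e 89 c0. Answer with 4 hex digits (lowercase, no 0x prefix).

Key hex bytes e4 is 1 byte ≤ B = 4; zero-pad to 4 bytes: K' = e4 00 00 00.
K' ⊕ ipad = d2 36 36 36.  K' ⊕ opad = b8 5c 5c 5c.
Inner input = (K'⊕ipad) ∥ m = d2 36 36 36 ∥ 0e 89 c0.
Inner hash: even-index sum = 470 mod 256 = 214; odd-index sum = 245 mod 256 = 245 → d6 f5.
Outer input = (K'⊕opad) ∥ inner = b8 5c 5c 5c ∥ d6 f5.
Outer hash (tag): even-index sum = 490 mod 256 = 234; odd-index sum = 429 mod 256 = 173 → ea ad.

eaad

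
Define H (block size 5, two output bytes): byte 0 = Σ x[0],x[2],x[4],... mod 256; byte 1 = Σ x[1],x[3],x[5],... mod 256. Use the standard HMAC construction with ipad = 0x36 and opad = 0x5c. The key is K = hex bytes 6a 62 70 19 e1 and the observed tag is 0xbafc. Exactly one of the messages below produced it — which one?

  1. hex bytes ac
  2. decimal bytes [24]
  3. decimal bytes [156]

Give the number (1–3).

Key hex bytes 6a 62 70 19 e1 is exactly B = 5 bytes: K' = 6a 62 70 19 e1.
K' ⊕ ipad = 5c 54 46 2f d7; K' ⊕ opad = 36 3e 2c 45 bd.
m1: inner = H(5c 54 46 2f d7 ac) = 79 2f; tag = H(36 3e 2c 45 bd 79 2f) = 4efc
m2: inner = H(5c 54 46 2f d7 18) = 79 9b; tag = H(36 3e 2c 45 bd 79 9b) = bafc ← matches
m3: inner = H(5c 54 46 2f d7 9c) = 79 1f; tag = H(36 3e 2c 45 bd 79 1f) = 3efc

2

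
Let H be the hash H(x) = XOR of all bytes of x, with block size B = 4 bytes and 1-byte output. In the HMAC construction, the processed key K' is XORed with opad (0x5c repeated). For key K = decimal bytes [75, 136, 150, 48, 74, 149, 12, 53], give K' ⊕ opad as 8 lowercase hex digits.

Key decimal bytes [75, 136, 150, 48, 74, 149, 12, 53] = 4b 88 96 30 4a 95 0c 35 is 8 bytes > B = 4, so hash it first: H(key) = 83, then zero-pad to 4 bytes: K' = 83 00 00 00.
XOR each byte with 0x5c: 83⊕5c=df, 00⊕5c=5c, 00⊕5c=5c, 00⊕5c=5c.

df5c5c5c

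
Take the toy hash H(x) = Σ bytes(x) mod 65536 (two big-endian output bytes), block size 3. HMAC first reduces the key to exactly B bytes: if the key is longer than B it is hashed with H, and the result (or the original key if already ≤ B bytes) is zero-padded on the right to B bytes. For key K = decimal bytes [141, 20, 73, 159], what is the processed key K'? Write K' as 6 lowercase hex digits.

|K| = 4 > B = 3, so first hash the key.
H(K): sum = 141+20+73+159 = 393 → 01 89.
Zero-pad H(K) = 01 89 to 3 bytes: K' = 01 89 00.

018900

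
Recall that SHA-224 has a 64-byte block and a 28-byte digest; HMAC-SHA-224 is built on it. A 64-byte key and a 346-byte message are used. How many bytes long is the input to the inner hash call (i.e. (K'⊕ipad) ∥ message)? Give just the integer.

Key is 64 ≤ 64 bytes, zero-padded: |K'| = 64.
Inner input = (K'⊕ipad) ∥ m → 64 + 346 = 410 bytes.

410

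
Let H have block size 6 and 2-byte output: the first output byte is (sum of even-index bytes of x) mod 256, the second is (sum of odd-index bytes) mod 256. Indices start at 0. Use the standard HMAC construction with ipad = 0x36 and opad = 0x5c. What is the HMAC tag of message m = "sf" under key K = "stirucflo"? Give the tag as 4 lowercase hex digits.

Key "stirucflo" = 73 74 69 72 75 63 66 6c 6f is 9 bytes > B = 6, so hash it first: H(key) = 26 b5, then zero-pad to 6 bytes: K' = 26 b5 00 00 00 00.
K' ⊕ ipad = 10 83 36 36 36 36.  K' ⊕ opad = 7a e9 5c 5c 5c 5c.
Inner input = (K'⊕ipad) ∥ m = 10 83 36 36 36 36 ∥ 73 66.
Inner hash: even-index sum = 239 mod 256 = 239; odd-index sum = 341 mod 256 = 85 → ef 55.
Outer input = (K'⊕opad) ∥ inner = 7a e9 5c 5c 5c 5c ∥ ef 55.
Outer hash (tag): even-index sum = 545 mod 256 = 33; odd-index sum = 502 mod 256 = 246 → 21 f6.

21f6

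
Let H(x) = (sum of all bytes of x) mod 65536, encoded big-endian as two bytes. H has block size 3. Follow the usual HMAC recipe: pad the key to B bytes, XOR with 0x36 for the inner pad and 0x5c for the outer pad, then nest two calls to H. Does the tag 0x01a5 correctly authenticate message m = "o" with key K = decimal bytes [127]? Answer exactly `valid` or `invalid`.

Key decimal bytes [127] = 7f is 1 byte ≤ B = 3; zero-pad to 3 bytes: K' = 7f 00 00.
K' ⊕ ipad = 49 36 36; K' ⊕ opad = 23 5c 5c.
Inner hash: sum = 73+54+54+111 = 292 → 01 24.
Outer hash (recomputed tag): sum = 35+92+92+1+36 = 256 → 01 00.
Recomputed tag = 0100; claimed = 01a5 → mismatch.

invalid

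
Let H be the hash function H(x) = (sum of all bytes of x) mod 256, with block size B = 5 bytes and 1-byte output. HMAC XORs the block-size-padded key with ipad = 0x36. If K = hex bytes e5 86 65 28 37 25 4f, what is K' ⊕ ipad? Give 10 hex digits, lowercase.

Key hex bytes e5 86 65 28 37 25 4f is 7 bytes > B = 5, so hash it first: H(key) = a3, then zero-pad to 5 bytes: K' = a3 00 00 00 00.
XOR each byte with 0x36: a3⊕36=95, 00⊕36=36, 00⊕36=36, 00⊕36=36, 00⊕36=36.

9536363636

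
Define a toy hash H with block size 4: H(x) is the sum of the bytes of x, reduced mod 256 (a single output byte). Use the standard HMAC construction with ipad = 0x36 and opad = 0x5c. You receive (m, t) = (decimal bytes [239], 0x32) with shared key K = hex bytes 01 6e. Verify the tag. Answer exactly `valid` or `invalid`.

Key hex bytes 01 6e is 2 bytes ≤ B = 4; zero-pad to 4 bytes: K' = 01 6e 00 00.
K' ⊕ ipad = 37 58 36 36; K' ⊕ opad = 5d 32 5c 5c.
Inner hash: sum = 55+88+54+54+239 = 490; mod 256 = 234 → ea.
Outer hash (recomputed tag): sum = 93+50+92+92+234 = 561; mod 256 = 49 → 31.
Recomputed tag = 31; claimed = 32 → mismatch.

invalid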